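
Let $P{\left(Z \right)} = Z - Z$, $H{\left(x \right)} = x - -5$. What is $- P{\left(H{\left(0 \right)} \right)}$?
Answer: $0$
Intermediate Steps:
$H{\left(x \right)} = 5 + x$ ($H{\left(x \right)} = x + 5 = 5 + x$)
$P{\left(Z \right)} = 0$
$- P{\left(H{\left(0 \right)} \right)} = \left(-1\right) 0 = 0$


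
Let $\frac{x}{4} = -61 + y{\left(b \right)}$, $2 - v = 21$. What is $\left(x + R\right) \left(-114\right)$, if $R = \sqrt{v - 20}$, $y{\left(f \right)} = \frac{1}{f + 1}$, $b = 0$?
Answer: $27360 - 114 i \sqrt{39} \approx 27360.0 - 711.93 i$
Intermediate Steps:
$v = -19$ ($v = 2 - 21 = -19$)
$y{\left(f \right)} = \frac{1}{1 + f}$
$R = i \sqrt{39}$ ($R = \sqrt{-19 - 20} = \sqrt{-39} = i \sqrt{39} \approx 6.245 i$)
$x = -240$ ($x = 4 \left(-61 + \frac{1}{1 + 0}\right) = 4 \left(-61 + 1^{-1}\right) = 4 \left(-61 + 1\right) = 4 \left(-60\right) = -240$)
$\left(x + R\right) \left(-114\right) = \left(-240 + i \sqrt{39}\right) \left(-114\right) = 27360 - 114 i \sqrt{39}$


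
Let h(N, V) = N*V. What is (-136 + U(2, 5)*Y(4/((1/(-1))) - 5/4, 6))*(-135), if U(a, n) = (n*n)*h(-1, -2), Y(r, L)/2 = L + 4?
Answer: -116640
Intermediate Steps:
Y(r, L) = 8 + 2*L (Y(r, L) = 2*(L + 4) = 2*(4 + L) = 8 + 2*L)
U(a, n) = 2*n**2 (U(a, n) = (n*n)*(-1*(-2)) = n**2*2 = 2*n**2)
(-136 + U(2, 5)*Y(4/((1/(-1))) - 5/4, 6))*(-135) = (-136 + (2*5**2)*(8 + 2*6))*(-135) = (-136 + (2*25)*(8 + 12))*(-135) = (-136 + 50*20)*(-135) = (-136 + 1000)*(-135) = 864*(-135) = -116640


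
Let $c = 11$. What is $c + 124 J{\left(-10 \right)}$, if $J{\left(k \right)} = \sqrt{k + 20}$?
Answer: $11 + 124 \sqrt{10} \approx 403.12$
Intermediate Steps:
$J{\left(k \right)} = \sqrt{20 + k}$
$c + 124 J{\left(-10 \right)} = 11 + 124 \sqrt{20 - 10} = 11 + 124 \sqrt{10}$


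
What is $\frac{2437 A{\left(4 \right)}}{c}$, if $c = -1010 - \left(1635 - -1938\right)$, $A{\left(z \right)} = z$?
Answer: $- \frac{9748}{4583} \approx -2.127$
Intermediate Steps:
$c = -4583$ ($c = -1010 - \left(1635 + 1938\right) = -1010 - 3573 = -4583$)
$\frac{2437 A{\left(4 \right)}}{c} = \frac{2437 \cdot 4}{-4583} = 9748 \left(- \frac{1}{4583}\right) = - \frac{9748}{4583}$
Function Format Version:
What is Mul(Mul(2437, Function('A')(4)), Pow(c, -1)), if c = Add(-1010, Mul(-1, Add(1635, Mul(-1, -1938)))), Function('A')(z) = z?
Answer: Rational(-9748, 4583) ≈ -2.1270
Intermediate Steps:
c = -4583 (c = Add(-1010, Mul(-1, Add(1635, 1938))) = Add(-1010, Mul(-1, 3573)) = Add(-1010, -3573) = -4583)
Mul(Mul(2437, Function('A')(4)), Pow(c, -1)) = Mul(Mul(2437, 4), Pow(-4583, -1)) = Mul(9748, Rational(-1, 4583)) = Rational(-9748, 4583)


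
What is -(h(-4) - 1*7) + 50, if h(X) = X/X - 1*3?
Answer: 59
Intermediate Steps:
h(X) = -2 (h(X) = 1 - 3 = -2)
-(h(-4) - 1*7) + 50 = -(-2 - 1*7) + 50 = -(-2 - 7) + 50 = -1*(-9) + 50 = 9 + 50 = 59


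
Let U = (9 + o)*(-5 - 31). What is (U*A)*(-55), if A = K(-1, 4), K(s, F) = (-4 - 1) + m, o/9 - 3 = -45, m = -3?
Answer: 5844960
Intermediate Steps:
o = -378 (o = 27 + 9*(-45) = 27 - 405 = -378)
K(s, F) = -8 (K(s, F) = (-4 - 1) - 3 = -5 - 3 = -8)
A = -8
U = 13284 (U = (9 - 378)*(-5 - 31) = -369*(-36) = 13284)
(U*A)*(-55) = (13284*(-8))*(-55) = -106272*(-55) = 5844960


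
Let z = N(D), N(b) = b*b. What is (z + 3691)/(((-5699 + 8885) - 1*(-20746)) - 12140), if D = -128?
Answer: 1825/1072 ≈ 1.7024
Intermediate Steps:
N(b) = b**2
z = 16384 (z = (-128)**2 = 16384)
(z + 3691)/(((-5699 + 8885) - 1*(-20746)) - 12140) = (16384 + 3691)/(((-5699 + 8885) - 1*(-20746)) - 12140) = 20075/((3186 + 20746) - 12140) = 20075/(23932 - 12140) = 20075/11792 = 20075*(1/11792) = 1825/1072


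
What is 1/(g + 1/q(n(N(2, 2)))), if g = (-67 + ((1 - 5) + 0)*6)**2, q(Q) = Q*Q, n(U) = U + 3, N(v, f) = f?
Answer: 25/207026 ≈ 0.00012076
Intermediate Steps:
n(U) = 3 + U
q(Q) = Q**2
g = 8281 (g = (-67 + (-4 + 0)*6)**2 = (-67 - 4*6)**2 = (-67 - 24)**2 = (-91)**2 = 8281)
1/(g + 1/q(n(N(2, 2)))) = 1/(8281 + 1/((3 + 2)**2)) = 1/(8281 + 1/(5**2)) = 1/(8281 + 1/25) = 1/(207026/25) = 25/207026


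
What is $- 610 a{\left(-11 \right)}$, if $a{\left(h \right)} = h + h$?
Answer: $13420$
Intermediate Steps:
$a{\left(h \right)} = 2 h$
$- 610 a{\left(-11 \right)} = - 610 \cdot 2 \left(-11\right) = \left(-610\right) \left(-22\right) = 13420$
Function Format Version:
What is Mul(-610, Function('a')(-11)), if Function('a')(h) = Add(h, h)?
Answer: 13420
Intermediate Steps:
Function('a')(h) = Mul(2, h)
Mul(-610, Function('a')(-11)) = Mul(-610, Mul(2, -11)) = Mul(-610, -22) = 13420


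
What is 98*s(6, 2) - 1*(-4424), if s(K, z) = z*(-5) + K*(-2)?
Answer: 2268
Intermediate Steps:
s(K, z) = -5*z - 2*K
98*s(6, 2) - 1*(-4424) = 98*(-5*2 - 2*6) - 1*(-4424) = 98*(-10 - 12) + 4424 = 98*(-22) + 4424 = -2156 + 4424 = 2268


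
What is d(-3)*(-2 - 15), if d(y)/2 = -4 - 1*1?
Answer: 170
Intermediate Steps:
d(y) = -10 (d(y) = 2*(-4 - 1*1) = 2*(-4 - 1) = 2*(-5) = -10)
d(-3)*(-2 - 15) = -10*(-2 - 15) = -10*(-17) = 170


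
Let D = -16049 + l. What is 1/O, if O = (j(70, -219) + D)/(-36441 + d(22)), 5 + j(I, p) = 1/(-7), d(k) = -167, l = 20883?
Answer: -128128/16901 ≈ -7.5811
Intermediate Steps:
D = 4834 (D = -16049 + 20883 = 4834)
j(I, p) = -36/7 (j(I, p) = -5 + 1/(-7) = -5 - 1/7 = -36/7)
O = -16901/128128 (O = (-36/7 + 4834)/(-36441 - 167) = (33802/7)/(-36608) = (33802/7)*(-1/36608) = -16901/128128 ≈ -0.13191)
1/O = 1/(-16901/128128) = -128128/16901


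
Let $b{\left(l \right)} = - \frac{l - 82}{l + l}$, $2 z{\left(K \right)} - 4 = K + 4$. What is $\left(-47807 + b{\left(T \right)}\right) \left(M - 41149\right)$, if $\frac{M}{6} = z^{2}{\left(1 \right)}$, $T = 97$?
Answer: $\frac{761025087515}{388} \approx 1.9614 \cdot 10^{9}$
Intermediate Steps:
$z{\left(K \right)} = 4 + \frac{K}{2}$ ($z{\left(K \right)} = 2 + \frac{K + 4}{2} = 2 + \frac{4 + K}{2} = 2 + \left(2 + \frac{K}{2}\right) = 4 + \frac{K}{2}$)
$b{\left(l \right)} = - \frac{-82 + l}{2 l}$
$M = \frac{243}{2}$ ($M = 6 \left(4 + \frac{1}{2} \cdot 1\right)^{2} = 6 \left(4 + \frac{1}{2}\right)^{2} = 6 \left(\frac{9}{2}\right)^{2} = 6 \cdot \frac{81}{4} = \frac{243}{2} \approx 121.5$)
$\left(-47807 + b{\left(T \right)}\right) \left(M - 41149\right) = \left(-47807 + \frac{82 - 97}{2 \cdot 97}\right) \left(\frac{243}{2} - 41149\right) = \left(-47807 + \frac{1}{2} \cdot \frac{1}{97} \left(82 - 97\right)\right) \left(- \frac{82055}{2}\right) = \left(-47807 + \frac{1}{2} \cdot \frac{1}{97} \left(-15\right)\right) \left(- \frac{82055}{2}\right) = \left(-47807 - \frac{15}{194}\right) \left(- \frac{82055}{2}\right) = \left(- \frac{9274573}{194}\right) \left(- \frac{82055}{2}\right) = \frac{761025087515}{388}$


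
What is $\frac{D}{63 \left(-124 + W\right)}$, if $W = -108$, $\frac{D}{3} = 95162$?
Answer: $- \frac{47581}{2436} \approx -19.532$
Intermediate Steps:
$D = 285486$ ($D = 3 \cdot 95162 = 285486$)
$\frac{D}{63 \left(-124 + W\right)} = \frac{285486}{63 \left(-124 - 108\right)} = \frac{285486}{63 \left(-232\right)} = \frac{285486}{-14616} = 285486 \left(- \frac{1}{14616}\right) = - \frac{47581}{2436}$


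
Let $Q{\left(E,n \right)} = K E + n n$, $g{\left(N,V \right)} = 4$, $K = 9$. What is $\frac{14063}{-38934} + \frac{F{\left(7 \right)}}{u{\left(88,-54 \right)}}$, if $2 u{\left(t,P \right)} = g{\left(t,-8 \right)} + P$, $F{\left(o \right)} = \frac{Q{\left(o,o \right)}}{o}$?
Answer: $- \frac{139217}{139050} \approx -1.0012$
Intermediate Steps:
$Q{\left(E,n \right)} = n^{2} + 9 E$ ($Q{\left(E,n \right)} = 9 E + n n = 9 E + n^{2} = n^{2} + 9 E$)
$F{\left(o \right)} = \frac{o^{2} + 9 o}{o}$
$u{\left(t,P \right)} = 2 + \frac{P}{2}$ ($u{\left(t,P \right)} = \frac{4 + P}{2} = 2 + \frac{P}{2}$)
$\frac{14063}{-38934} + \frac{F{\left(7 \right)}}{u{\left(88,-54 \right)}} = \frac{14063}{-38934} + \frac{9 + 7}{2 + \frac{1}{2} \left(-54\right)} = 14063 \left(- \frac{1}{38934}\right) + \frac{16}{2 - 27} = - \frac{2009}{5562} + \frac{16}{-25} = - \frac{2009}{5562} + 16 \left(- \frac{1}{25}\right) = - \frac{2009}{5562} - \frac{16}{25} = - \frac{139217}{139050}$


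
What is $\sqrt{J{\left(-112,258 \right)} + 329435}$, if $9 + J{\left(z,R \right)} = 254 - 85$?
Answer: $\sqrt{329595} \approx 574.1$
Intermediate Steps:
$J{\left(z,R \right)} = 160$ ($J{\left(z,R \right)} = -9 + \left(254 - 85\right) = -9 + 169 = 160$)
$\sqrt{J{\left(-112,258 \right)} + 329435} = \sqrt{160 + 329435} = \sqrt{329595}$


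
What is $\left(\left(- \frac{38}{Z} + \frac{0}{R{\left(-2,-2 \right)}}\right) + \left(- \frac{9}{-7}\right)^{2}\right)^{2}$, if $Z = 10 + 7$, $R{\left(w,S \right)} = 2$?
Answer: $\frac{235225}{693889} \approx 0.33899$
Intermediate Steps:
$Z = 17$
$\left(\left(- \frac{38}{Z} + \frac{0}{R{\left(-2,-2 \right)}}\right) + \left(- \frac{9}{-7}\right)^{2}\right)^{2} = \left(\left(- \frac{38}{17} + \frac{0}{2}\right) + \left(- \frac{9}{-7}\right)^{2}\right)^{2} = \left(\left(\left(-38\right) \frac{1}{17} + 0 \cdot \frac{1}{2}\right) + \left(\left(-9\right) \left(- \frac{1}{7}\right)\right)^{2}\right)^{2} = \left(\left(- \frac{38}{17} + 0\right) + \left(\frac{9}{7}\right)^{2}\right)^{2} = \left(- \frac{38}{17} + \frac{81}{49}\right)^{2} = \left(- \frac{485}{833}\right)^{2} = \frac{235225}{693889}$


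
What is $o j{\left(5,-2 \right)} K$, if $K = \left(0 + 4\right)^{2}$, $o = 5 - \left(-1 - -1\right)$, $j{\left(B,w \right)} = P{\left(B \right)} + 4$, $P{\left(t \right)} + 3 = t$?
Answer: $480$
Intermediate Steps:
$P{\left(t \right)} = -3 + t$
$j{\left(B,w \right)} = 1 + B$ ($j{\left(B,w \right)} = \left(-3 + B\right) + 4 = 1 + B$)
$o = 5$ ($o = 5 - \left(-1 + 1\right) = 5 - 0 = 5 + 0 = 5$)
$K = 16$ ($K = 4^{2} = 16$)
$o j{\left(5,-2 \right)} K = 5 \left(1 + 5\right) 16 = 5 \cdot 6 \cdot 16 = 30 \cdot 16 = 480$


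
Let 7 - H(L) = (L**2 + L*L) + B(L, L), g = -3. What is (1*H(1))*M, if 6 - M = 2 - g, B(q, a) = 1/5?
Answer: 24/5 ≈ 4.8000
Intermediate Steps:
B(q, a) = 1/5
H(L) = 34/5 - 2*L**2 (H(L) = 7 - ((L**2 + L*L) + 1/5) = 7 - ((L**2 + L**2) + 1/5) = 7 - (2*L**2 + 1/5) = 7 - (1/5 + 2*L**2) = 7 + (-1/5 - 2*L**2) = 34/5 - 2*L**2)
M = 1 (M = 6 - (2 - 1*(-3)) = 6 - (2 + 3) = 6 - 1*5 = 6 - 5 = 1)
(1*H(1))*M = (1*(34/5 - 2*1**2))*1 = (1*(34/5 - 2*1))*1 = (1*(34/5 - 2))*1 = (1*(24/5))*1 = (24/5)*1 = 24/5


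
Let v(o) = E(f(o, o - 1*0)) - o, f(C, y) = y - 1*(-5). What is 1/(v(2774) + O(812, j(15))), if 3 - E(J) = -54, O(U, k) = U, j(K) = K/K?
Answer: -1/1905 ≈ -0.00052493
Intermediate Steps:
j(K) = 1
f(C, y) = 5 + y (f(C, y) = y + 5 = 5 + y)
E(J) = 57 (E(J) = 3 - 1*(-54) = 3 + 54 = 57)
v(o) = 57 - o
1/(v(2774) + O(812, j(15))) = 1/((57 - 1*2774) + 812) = 1/((57 - 2774) + 812) = 1/(-2717 + 812) = 1/(-1905) = -1/1905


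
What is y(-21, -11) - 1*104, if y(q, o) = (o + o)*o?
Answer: 138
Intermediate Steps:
y(q, o) = 2*o² (y(q, o) = (2*o)*o = 2*o²)
y(-21, -11) - 1*104 = 2*(-11)² - 1*104 = 2*121 - 104 = 242 - 104 = 138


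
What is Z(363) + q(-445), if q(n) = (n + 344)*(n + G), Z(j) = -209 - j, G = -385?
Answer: 83258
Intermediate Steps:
q(n) = (-385 + n)*(344 + n) (q(n) = (n + 344)*(n - 385) = (344 + n)*(-385 + n) = (-385 + n)*(344 + n))
Z(363) + q(-445) = (-209 - 1*363) + (-132440 + (-445)**2 - 41*(-445)) = (-209 - 363) + (-132440 + 198025 + 18245) = -572 + 83830 = 83258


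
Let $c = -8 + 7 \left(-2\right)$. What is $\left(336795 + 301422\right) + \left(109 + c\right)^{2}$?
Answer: $645786$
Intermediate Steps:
$c = -22$ ($c = -8 - 14 = -22$)
$\left(336795 + 301422\right) + \left(109 + c\right)^{2} = \left(336795 + 301422\right) + \left(109 - 22\right)^{2} = 638217 + 87^{2} = 638217 + 7569 = 645786$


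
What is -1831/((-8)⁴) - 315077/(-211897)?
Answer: 128938855/123990016 ≈ 1.0399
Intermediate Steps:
-1831/((-8)⁴) - 315077/(-211897) = -1831/4096 - 315077*(-1/211897) = -1831*1/4096 + 45011/30271 = -1831/4096 + 45011/30271 = 128938855/123990016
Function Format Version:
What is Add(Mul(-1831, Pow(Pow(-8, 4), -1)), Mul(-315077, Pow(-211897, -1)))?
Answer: Rational(128938855, 123990016) ≈ 1.0399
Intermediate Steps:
Add(Mul(-1831, Pow(Pow(-8, 4), -1)), Mul(-315077, Pow(-211897, -1))) = Add(Mul(-1831, Pow(4096, -1)), Mul(-315077, Rational(-1, 211897))) = Add(Mul(-1831, Rational(1, 4096)), Rational(45011, 30271)) = Add(Rational(-1831, 4096), Rational(45011, 30271)) = Rational(128938855, 123990016)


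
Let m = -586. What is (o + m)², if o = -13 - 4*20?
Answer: 461041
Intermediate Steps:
o = -93 (o = -13 - 80 = -93)
(o + m)² = (-93 - 586)² = (-679)² = 461041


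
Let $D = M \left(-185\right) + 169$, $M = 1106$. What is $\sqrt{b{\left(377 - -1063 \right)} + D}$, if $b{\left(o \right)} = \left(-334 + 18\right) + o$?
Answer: $i \sqrt{203317} \approx 450.91 i$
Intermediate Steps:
$b{\left(o \right)} = -316 + o$
$D = -204441$ ($D = 1106 \left(-185\right) + 169 = -204610 + 169 = -204441$)
$\sqrt{b{\left(377 - -1063 \right)} + D} = \sqrt{\left(-316 + \left(377 - -1063\right)\right) - 204441} = \sqrt{\left(-316 + \left(377 + 1063\right)\right) - 204441} = \sqrt{\left(-316 + 1440\right) - 204441} = \sqrt{1124 - 204441} = \sqrt{-203317} = i \sqrt{203317}$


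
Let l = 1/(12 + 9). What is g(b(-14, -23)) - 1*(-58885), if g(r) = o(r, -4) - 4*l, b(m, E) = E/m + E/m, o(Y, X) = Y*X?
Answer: 176615/3 ≈ 58872.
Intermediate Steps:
o(Y, X) = X*Y
b(m, E) = 2*E/m
l = 1/21 ≈ 0.047619
g(r) = -4/21 - 4*r (g(r) = -4*r - 4*1/21 = -4*r - 4/21 = -4/21 - 4*r)
g(b(-14, -23)) - 1*(-58885) = (-4/21 - 8*(-23)/(-14)) - 1*(-58885) = (-4/21 - 8*(-23)*(-1)/14) + 58885 = (-4/21 - 4*23/7) + 58885 = (-4/21 - 92/7) + 58885 = -40/3 + 58885 = 176615/3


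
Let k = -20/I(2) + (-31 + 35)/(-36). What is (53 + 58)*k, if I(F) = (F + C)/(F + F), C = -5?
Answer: 8843/3 ≈ 2947.7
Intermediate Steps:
I(F) = (-5 + F)/(2*F) (I(F) = (F - 5)/(F + F) = (-5 + F)/((2*F)) = (-5 + F)*(1/(2*F)) = (-5 + F)/(2*F))
k = 239/9 (k = -20*4/(-5 + 2) + (-31 + 35)/(-36) = -20/((½)*(½)*(-3)) + 4*(-1/36) = -20/(-¾) - ⅑ = -20*(-4/3) - ⅑ = 80/3 - ⅑ = 239/9 ≈ 26.556)
(53 + 58)*k = (53 + 58)*(239/9) = 111*(239/9) = 8843/3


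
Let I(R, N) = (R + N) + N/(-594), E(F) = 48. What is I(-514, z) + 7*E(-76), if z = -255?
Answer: -85649/198 ≈ -432.57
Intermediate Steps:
I(R, N) = R + 593*N/594 (I(R, N) = (N + R) + N*(-1/594) = (N + R) - N/594 = R + 593*N/594)
I(-514, z) + 7*E(-76) = (-514 + (593/594)*(-255)) + 7*48 = (-514 - 50405/198) + 336 = -152177/198 + 336 = -85649/198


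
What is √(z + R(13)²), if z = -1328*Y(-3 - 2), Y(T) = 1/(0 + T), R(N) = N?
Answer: √10865/5 ≈ 20.847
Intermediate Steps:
Y(T) = 1/T
z = 1328/5 (z = -1328/(-3 - 2) = -1328/(-5) = -1328*(-⅕) = 1328/5 ≈ 265.60)
√(z + R(13)²) = √(1328/5 + 13²) = √(1328/5 + 169) = √(2173/5) = √10865/5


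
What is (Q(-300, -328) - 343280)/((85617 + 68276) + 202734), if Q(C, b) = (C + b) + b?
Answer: -344236/356627 ≈ -0.96525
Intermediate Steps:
Q(C, b) = C + 2*b
(Q(-300, -328) - 343280)/((85617 + 68276) + 202734) = ((-300 + 2*(-328)) - 343280)/((85617 + 68276) + 202734) = ((-300 - 656) - 343280)/(153893 + 202734) = (-956 - 343280)/356627 = -344236*1/356627 = -344236/356627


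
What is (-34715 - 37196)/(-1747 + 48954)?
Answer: -71911/47207 ≈ -1.5233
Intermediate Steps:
(-34715 - 37196)/(-1747 + 48954) = -71911/47207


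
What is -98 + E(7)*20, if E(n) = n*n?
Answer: 882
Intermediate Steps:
E(n) = n**2
-98 + E(7)*20 = -98 + 7**2*20 = -98 + 49*20 = -98 + 980 = 882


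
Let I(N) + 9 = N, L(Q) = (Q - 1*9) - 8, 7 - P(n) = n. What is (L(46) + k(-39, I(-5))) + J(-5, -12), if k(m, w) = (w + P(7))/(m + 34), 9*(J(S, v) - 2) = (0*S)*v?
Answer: 169/5 ≈ 33.800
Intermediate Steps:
P(n) = 7 - n
L(Q) = -17 + Q (L(Q) = (Q - 9) - 8 = (-9 + Q) - 8 = -17 + Q)
I(N) = -9 + N
J(S, v) = 2 (J(S, v) = 2 + ((0*S)*v)/9 = 2 + (0*v)/9 = 2 + (1/9)*0 = 2 + 0 = 2)
k(m, w) = w/(34 + m) (k(m, w) = (w + (7 - 1*7))/(m + 34) = (w + (7 - 7))/(34 + m) = (w + 0)/(34 + m) = w/(34 + m))
(L(46) + k(-39, I(-5))) + J(-5, -12) = ((-17 + 46) + (-9 - 5)/(34 - 39)) + 2 = (29 - 14/(-5)) + 2 = (29 - 14*(-1/5)) + 2 = (29 + 14/5) + 2 = 159/5 + 2 = 169/5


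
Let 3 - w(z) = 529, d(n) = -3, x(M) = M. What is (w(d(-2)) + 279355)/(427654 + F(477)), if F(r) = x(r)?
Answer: 278829/428131 ≈ 0.65127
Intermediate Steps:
F(r) = r
w(z) = -526 (w(z) = 3 - 1*529 = 3 - 529 = -526)
(w(d(-2)) + 279355)/(427654 + F(477)) = (-526 + 279355)/(427654 + 477) = 278829/428131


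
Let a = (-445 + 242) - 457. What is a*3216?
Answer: -2122560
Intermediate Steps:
a = -660 (a = -203 - 457 = -660)
a*3216 = -660*3216 = -2122560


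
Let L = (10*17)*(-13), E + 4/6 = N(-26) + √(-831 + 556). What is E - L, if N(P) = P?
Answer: 6550/3 + 5*I*√11 ≈ 2183.3 + 16.583*I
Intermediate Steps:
E = -80/3 + 5*I*√11 (E = -⅔ + (-26 + √(-831 + 556)) = -⅔ + (-26 + √(-275)) = -⅔ + (-26 + 5*I*√11) = -80/3 + 5*I*√11 ≈ -26.667 + 16.583*I)
L = -2210 (L = 170*(-13) = -2210)
E - L = (-80/3 + 5*I*√11) - 1*(-2210) = (-80/3 + 5*I*√11) + 2210 = 6550/3 + 5*I*√11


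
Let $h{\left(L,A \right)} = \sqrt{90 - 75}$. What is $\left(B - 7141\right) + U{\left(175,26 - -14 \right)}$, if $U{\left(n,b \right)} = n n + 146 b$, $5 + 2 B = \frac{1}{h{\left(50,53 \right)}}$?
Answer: $\frac{58643}{2} + \frac{\sqrt{15}}{30} \approx 29322.0$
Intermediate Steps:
$h{\left(L,A \right)} = \sqrt{15}$
$B = - \frac{5}{2} + \frac{\sqrt{15}}{30}$ ($B = - \frac{5}{2} + \frac{1}{2 \sqrt{15}} = - \frac{5}{2} + \frac{\frac{1}{15} \sqrt{15}}{2} = - \frac{5}{2} + \frac{\sqrt{15}}{30} \approx -2.3709$)
$U{\left(n,b \right)} = n^{2} + 146 b$
$\left(B - 7141\right) + U{\left(175,26 - -14 \right)} = \left(\left(- \frac{5}{2} + \frac{\sqrt{15}}{30}\right) - 7141\right) + \left(175^{2} + 146 \left(26 - -14\right)\right) = \left(- \frac{14287}{2} + \frac{\sqrt{15}}{30}\right) + \left(30625 + 146 \left(26 + 14\right)\right) = \left(- \frac{14287}{2} + \frac{\sqrt{15}}{30}\right) + \left(30625 + 146 \cdot 40\right) = \left(- \frac{14287}{2} + \frac{\sqrt{15}}{30}\right) + \left(30625 + 5840\right) = \left(- \frac{14287}{2} + \frac{\sqrt{15}}{30}\right) + 36465 = \frac{58643}{2} + \frac{\sqrt{15}}{30}$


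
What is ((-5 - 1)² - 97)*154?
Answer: -9394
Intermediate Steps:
((-5 - 1)² - 97)*154 = ((-6)² - 97)*154 = (36 - 97)*154 = -61*154 = -9394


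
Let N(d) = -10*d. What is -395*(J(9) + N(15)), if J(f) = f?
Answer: 55695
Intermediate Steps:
-395*(J(9) + N(15)) = -395*(9 - 10*15) = -395*(9 - 150) = -395*(-141) = 55695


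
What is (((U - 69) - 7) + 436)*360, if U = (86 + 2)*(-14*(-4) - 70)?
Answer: -313920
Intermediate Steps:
U = -1232 (U = 88*(56 - 70) = 88*(-14) = -1232)
(((U - 69) - 7) + 436)*360 = (((-1232 - 69) - 7) + 436)*360 = ((-1301 - 7) + 436)*360 = (-1308 + 436)*360 = -872*360 = -313920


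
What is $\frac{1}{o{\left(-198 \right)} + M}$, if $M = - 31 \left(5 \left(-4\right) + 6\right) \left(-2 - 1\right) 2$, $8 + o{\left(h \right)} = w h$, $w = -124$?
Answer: $\frac{1}{21940} \approx 4.5579 \cdot 10^{-5}$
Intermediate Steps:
$o{\left(h \right)} = -8 - 124 h$
$M = -2604$ ($M = - 31 \left(-20 + 6\right) \left(\left(-3\right) 2\right) = \left(-31\right) \left(-14\right) \left(-6\right) = 434 \left(-6\right) = -2604$)
$\frac{1}{o{\left(-198 \right)} + M} = \frac{1}{\left(-8 - -24552\right) - 2604} = \frac{1}{\left(-8 + 24552\right) - 2604} = \frac{1}{24544 - 2604} = \frac{1}{21940}$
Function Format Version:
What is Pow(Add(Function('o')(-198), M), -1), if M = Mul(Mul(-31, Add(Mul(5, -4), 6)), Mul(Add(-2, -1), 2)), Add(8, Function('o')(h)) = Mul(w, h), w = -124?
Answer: Rational(1, 21940) ≈ 4.5579e-5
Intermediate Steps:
Function('o')(h) = Add(-8, Mul(-124, h))
M = -2604 (M = Mul(Mul(-31, Add(-20, 6)), Mul(-3, 2)) = Mul(Mul(-31, -14), -6) = Mul(434, -6) = -2604)
Pow(Add(Function('o')(-198), M), -1) = Pow(Add(Add(-8, Mul(-124, -198)), -2604), -1) = Pow(Add(Add(-8, 24552), -2604), -1) = Pow(Add(24544, -2604), -1) = Pow(21940, -1) = Rational(1, 21940)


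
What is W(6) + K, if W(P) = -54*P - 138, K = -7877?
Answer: -8339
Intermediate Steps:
W(P) = -138 - 54*P
W(6) + K = (-138 - 54*6) - 7877 = (-138 - 324) - 7877 = -462 - 7877 = -8339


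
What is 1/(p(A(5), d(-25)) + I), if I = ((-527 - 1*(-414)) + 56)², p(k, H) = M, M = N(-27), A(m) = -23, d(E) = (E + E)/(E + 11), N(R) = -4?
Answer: 1/3245 ≈ 0.00030817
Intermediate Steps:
d(E) = 2*E/(11 + E) (d(E) = (2*E)/(11 + E) = 2*E/(11 + E))
M = -4
p(k, H) = -4
I = 3249 (I = ((-527 + 414) + 56)² = (-113 + 56)² = (-57)² = 3249)
1/(p(A(5), d(-25)) + I) = 1/(-4 + 3249) = 1/3245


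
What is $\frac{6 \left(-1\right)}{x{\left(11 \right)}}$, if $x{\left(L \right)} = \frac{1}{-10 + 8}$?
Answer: $12$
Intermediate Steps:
$x{\left(L \right)} = - \frac{1}{2}$ ($x{\left(L \right)} = \frac{1}{-2} = - \frac{1}{2}$)
$\frac{6 \left(-1\right)}{x{\left(11 \right)}} = \frac{6 \left(-1\right)}{- \frac{1}{2}} = \left(-6\right) \left(-2\right) = 12$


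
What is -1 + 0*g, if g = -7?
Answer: -1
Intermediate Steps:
-1 + 0*g = -1 + 0*(-7) = -1 + 0 = -1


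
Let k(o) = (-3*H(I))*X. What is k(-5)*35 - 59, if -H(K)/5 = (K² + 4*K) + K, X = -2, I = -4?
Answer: 4141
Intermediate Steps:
H(K) = -25*K - 5*K² (H(K) = -5*((K² + 4*K) + K) = -5*(K² + 5*K) = -25*K - 5*K²)
k(o) = 120 (k(o) = -(-15)*(-4)*(5 - 4)*(-2) = -(-15)*(-4)*(-2) = -3*20*(-2) = -60*(-2) = 120)
k(-5)*35 - 59 = 120*35 - 59 = 4200 - 59 = 4141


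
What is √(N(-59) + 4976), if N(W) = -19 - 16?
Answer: 9*√61 ≈ 70.292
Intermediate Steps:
N(W) = -35
√(N(-59) + 4976) = √(-35 + 4976) = √4941 = 9*√61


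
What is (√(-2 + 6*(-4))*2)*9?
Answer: 18*I*√26 ≈ 91.782*I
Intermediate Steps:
(√(-2 + 6*(-4))*2)*9 = (√(-2 - 24)*2)*9 = (√(-26)*2)*9 = ((I*√26)*2)*9 = (2*I*√26)*9 = 18*I*√26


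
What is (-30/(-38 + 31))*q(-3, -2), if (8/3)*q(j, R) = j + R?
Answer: -225/28 ≈ -8.0357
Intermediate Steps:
q(j, R) = 3*R/8 + 3*j/8 (q(j, R) = 3*(j + R)/8 = 3*(R + j)/8 = 3*R/8 + 3*j/8)
(-30/(-38 + 31))*q(-3, -2) = (-30/(-38 + 31))*((3/8)*(-2) + (3/8)*(-3)) = (-30/(-7))*(-3/4 - 9/8) = -30*(-1/7)*(-15/8) = (30/7)*(-15/8) = -225/28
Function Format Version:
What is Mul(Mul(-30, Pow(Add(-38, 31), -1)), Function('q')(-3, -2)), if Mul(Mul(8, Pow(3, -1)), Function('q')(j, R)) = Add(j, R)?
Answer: Rational(-225, 28) ≈ -8.0357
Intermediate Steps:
Function('q')(j, R) = Add(Mul(Rational(3, 8), R), Mul(Rational(3, 8), j)) (Function('q')(j, R) = Mul(Rational(3, 8), Add(j, R)) = Mul(Rational(3, 8), Add(R, j)) = Add(Mul(Rational(3, 8), R), Mul(Rational(3, 8), j)))
Mul(Mul(-30, Pow(Add(-38, 31), -1)), Function('q')(-3, -2)) = Mul(Mul(-30, Pow(Add(-38, 31), -1)), Add(Mul(Rational(3, 8), -2), Mul(Rational(3, 8), -3))) = Mul(Mul(-30, Pow(-7, -1)), Add(Rational(-3, 4), Rational(-9, 8))) = Mul(Mul(-30, Rational(-1, 7)), Rational(-15, 8)) = Mul(Rational(30, 7), Rational(-15, 8)) = Rational(-225, 28)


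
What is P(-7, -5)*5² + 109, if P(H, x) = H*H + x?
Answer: 1209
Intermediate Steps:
P(H, x) = x + H² (P(H, x) = H² + x = x + H²)
P(-7, -5)*5² + 109 = (-5 + (-7)²)*5² + 109 = (-5 + 49)*25 + 109 = 44*25 + 109 = 1100 + 109 = 1209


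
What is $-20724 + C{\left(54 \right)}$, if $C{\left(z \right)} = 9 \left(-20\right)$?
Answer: $-20904$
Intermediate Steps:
$C{\left(z \right)} = -180$
$-20724 + C{\left(54 \right)} = -20724 - 180 = -20904$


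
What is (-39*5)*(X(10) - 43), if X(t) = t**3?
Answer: -186615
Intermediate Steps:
(-39*5)*(X(10) - 43) = (-39*5)*(10**3 - 43) = -195*(1000 - 43) = -195*957 = -186615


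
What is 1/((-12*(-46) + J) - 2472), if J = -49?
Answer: -1/1969 ≈ -0.00050787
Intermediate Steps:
1/((-12*(-46) + J) - 2472) = 1/((-12*(-46) - 49) - 2472) = 1/((552 - 49) - 2472) = 1/(503 - 2472) = 1/(-1969) = -1/1969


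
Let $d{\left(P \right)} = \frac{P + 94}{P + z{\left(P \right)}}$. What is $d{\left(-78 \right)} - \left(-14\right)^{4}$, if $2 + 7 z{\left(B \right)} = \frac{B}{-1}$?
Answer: $- \frac{9027816}{235} \approx -38416.0$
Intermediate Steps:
$z{\left(B \right)} = - \frac{2}{7} - \frac{B}{7}$ ($z{\left(B \right)} = - \frac{2}{7} + \frac{B \frac{1}{-1}}{7} = - \frac{2}{7} + \frac{B \left(-1\right)}{7} = - \frac{2}{7} + \frac{\left(-1\right) B}{7} = - \frac{2}{7} - \frac{B}{7}$)
$d{\left(P \right)} = \frac{94 + P}{- \frac{2}{7} + \frac{6 P}{7}}$ ($d{\left(P \right)} = \frac{P + 94}{P - \left(\frac{2}{7} + \frac{P}{7}\right)} = \frac{94 + P}{- \frac{2}{7} + \frac{6 P}{7}}$)
$d{\left(-78 \right)} - \left(-14\right)^{4} = \frac{7 \left(94 - 78\right)}{2 \left(-1 + 3 \left(-78\right)\right)} - \left(-14\right)^{4} = \frac{7}{2} \frac{1}{-1 - 234} \cdot 16 - 38416 = \frac{7}{2} \frac{1}{-235} \cdot 16 - 38416 = \frac{7}{2} \left(- \frac{1}{235}\right) 16 - 38416 = - \frac{56}{235} - 38416 = - \frac{9027816}{235}$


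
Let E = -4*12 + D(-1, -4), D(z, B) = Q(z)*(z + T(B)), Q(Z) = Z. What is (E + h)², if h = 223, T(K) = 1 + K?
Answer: 32041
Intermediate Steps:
D(z, B) = z*(1 + B + z) (D(z, B) = z*(z + (1 + B)) = z*(1 + B + z))
E = -44 (E = -4*12 - (1 - 4 - 1) = -48 - 1*(-4) = -48 + 4 = -44)
(E + h)² = (-44 + 223)² = 179² = 32041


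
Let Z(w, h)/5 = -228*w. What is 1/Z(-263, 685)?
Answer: 1/299820 ≈ 3.3353e-6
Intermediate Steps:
Z(w, h) = -1140*w (Z(w, h) = 5*(-228*w) = -1140*w)
1/Z(-263, 685) = 1/(-1140*(-263)) = 1/299820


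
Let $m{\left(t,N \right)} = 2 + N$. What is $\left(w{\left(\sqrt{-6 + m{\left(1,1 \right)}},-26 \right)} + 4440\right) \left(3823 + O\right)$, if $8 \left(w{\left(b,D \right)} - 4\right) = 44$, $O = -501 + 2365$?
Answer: $\frac{50608613}{2} \approx 2.5304 \cdot 10^{7}$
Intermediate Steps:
$O = 1864$
$w{\left(b,D \right)} = \frac{19}{2}$ ($w{\left(b,D \right)} = 4 + \frac{1}{8} \cdot 44 = 4 + \frac{11}{2} = \frac{19}{2}$)
$\left(w{\left(\sqrt{-6 + m{\left(1,1 \right)}},-26 \right)} + 4440\right) \left(3823 + O\right) = \left(\frac{19}{2} + 4440\right) \left(3823 + 1864\right) = \frac{8899}{2} \cdot 5687 = \frac{50608613}{2}$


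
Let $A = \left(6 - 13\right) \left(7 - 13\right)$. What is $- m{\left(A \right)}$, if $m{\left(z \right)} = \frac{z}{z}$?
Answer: $-1$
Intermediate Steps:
$A = 42$ ($A = \left(-7\right) \left(-6\right) = 42$)
$m{\left(z \right)} = 1$
$- m{\left(A \right)} = \left(-1\right) 1 = -1$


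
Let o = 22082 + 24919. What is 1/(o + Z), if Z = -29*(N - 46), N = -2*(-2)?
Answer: 1/48219 ≈ 2.0739e-5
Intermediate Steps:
o = 47001
N = 4
Z = 1218 (Z = -29*(4 - 46) = -29*(-42) = 1218)
1/(o + Z) = 1/(47001 + 1218) = 1/48219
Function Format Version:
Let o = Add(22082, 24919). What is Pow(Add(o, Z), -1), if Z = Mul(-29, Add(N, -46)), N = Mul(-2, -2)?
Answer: Rational(1, 48219) ≈ 2.0739e-5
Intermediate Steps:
o = 47001
N = 4
Z = 1218 (Z = Mul(-29, Add(4, -46)) = Mul(-29, -42) = 1218)
Pow(Add(o, Z), -1) = Pow(Add(47001, 1218), -1) = Pow(48219, -1) = Rational(1, 48219)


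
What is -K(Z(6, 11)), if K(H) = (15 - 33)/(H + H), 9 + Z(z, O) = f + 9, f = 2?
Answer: 9/2 ≈ 4.5000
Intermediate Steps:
Z(z, O) = 2 (Z(z, O) = -9 + (2 + 9) = -9 + 11 = 2)
K(H) = -9/H (K(H) = -18*1/(2*H) = -9/H)
-K(Z(6, 11)) = -(-9)/2 = -1*(-9/2) = 9/2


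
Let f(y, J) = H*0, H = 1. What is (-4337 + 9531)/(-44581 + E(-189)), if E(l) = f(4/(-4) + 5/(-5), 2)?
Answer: -5194/44581 ≈ -0.11651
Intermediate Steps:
f(y, J) = 0 (f(y, J) = 1*0 = 0)
E(l) = 0
(-4337 + 9531)/(-44581 + E(-189)) = (-4337 + 9531)/(-44581 + 0) = 5194/(-44581) = 5194*(-1/44581) = -5194/44581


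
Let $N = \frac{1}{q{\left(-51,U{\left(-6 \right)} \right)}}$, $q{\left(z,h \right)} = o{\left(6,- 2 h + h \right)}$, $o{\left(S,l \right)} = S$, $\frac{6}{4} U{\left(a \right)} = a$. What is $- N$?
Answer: $- \frac{1}{6} \approx -0.16667$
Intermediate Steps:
$U{\left(a \right)} = \frac{2 a}{3}$
$q{\left(z,h \right)} = 6$
$N = \frac{1}{6} \approx 0.16667$
$- N = \left(-1\right) \frac{1}{6} = - \frac{1}{6}$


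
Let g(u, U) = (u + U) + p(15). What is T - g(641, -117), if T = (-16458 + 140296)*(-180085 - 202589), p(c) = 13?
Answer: -47389583349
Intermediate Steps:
T = -47389582812 (T = 123838*(-382674) = -47389582812)
g(u, U) = 13 + U + u (g(u, U) = (u + U) + 13 = (U + u) + 13 = 13 + U + u)
T - g(641, -117) = -47389582812 - (13 - 117 + 641) = -47389582812 - 1*537 = -47389582812 - 537 = -47389583349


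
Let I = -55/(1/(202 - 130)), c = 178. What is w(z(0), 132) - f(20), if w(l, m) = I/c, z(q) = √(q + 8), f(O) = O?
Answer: -3760/89 ≈ -42.247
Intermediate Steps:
z(q) = √(8 + q)
I = -3960 (I = -55/(1/72) = -55/1/72 = -55*72 = -3960)
w(l, m) = -1980/89 (w(l, m) = -3960/178 = -3960*1/178 = -1980/89)
w(z(0), 132) - f(20) = -1980/89 - 1*20 = -1980/89 - 20 = -3760/89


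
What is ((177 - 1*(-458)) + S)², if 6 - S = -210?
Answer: 724201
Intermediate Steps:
S = 216 (S = 6 - 1*(-210) = 6 + 210 = 216)
((177 - 1*(-458)) + S)² = ((177 - 1*(-458)) + 216)² = ((177 + 458) + 216)² = (635 + 216)² = 851² = 724201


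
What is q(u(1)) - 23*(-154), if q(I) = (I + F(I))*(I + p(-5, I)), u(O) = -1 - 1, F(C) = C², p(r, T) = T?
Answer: 3534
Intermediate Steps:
u(O) = -2
q(I) = 2*I*(I + I²) (q(I) = (I + I²)*(I + I) = (I + I²)*(2*I) = 2*I*(I + I²))
q(u(1)) - 23*(-154) = 2*(-2)²*(1 - 2) - 23*(-154) = 2*4*(-1) + 3542 = -8 + 3542 = 3534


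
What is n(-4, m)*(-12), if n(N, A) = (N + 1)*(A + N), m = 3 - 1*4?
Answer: -180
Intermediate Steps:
m = -1 (m = 3 - 4 = -1)
n(N, A) = (1 + N)*(A + N)
n(-4, m)*(-12) = (-1 - 4 + (-4)**2 - 1*(-4))*(-12) = (-1 - 4 + 16 + 4)*(-12) = 15*(-12) = -180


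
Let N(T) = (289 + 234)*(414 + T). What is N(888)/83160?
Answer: 16213/1980 ≈ 8.1884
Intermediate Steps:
N(T) = 216522 + 523*T (N(T) = 523*(414 + T) = 216522 + 523*T)
N(888)/83160 = (216522 + 523*888)/83160 = (216522 + 464424)*(1/83160) = 680946*(1/83160) = 16213/1980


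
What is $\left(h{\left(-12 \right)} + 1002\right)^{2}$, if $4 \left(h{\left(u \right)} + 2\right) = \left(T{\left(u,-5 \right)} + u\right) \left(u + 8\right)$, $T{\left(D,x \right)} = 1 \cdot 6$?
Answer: $1012036$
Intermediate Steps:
$T{\left(D,x \right)} = 6$
$h{\left(u \right)} = -2 + \frac{\left(6 + u\right) \left(8 + u\right)}{4}$ ($h{\left(u \right)} = -2 + \frac{\left(6 + u\right) \left(u + 8\right)}{4} = -2 + \frac{\left(6 + u\right) \left(8 + u\right)}{4}$)
$\left(h{\left(-12 \right)} + 1002\right)^{2} = \left(\left(10 + \frac{\left(-12\right)^{2}}{4} + \frac{7}{2} \left(-12\right)\right) + 1002\right)^{2} = \left(\left(10 + \frac{1}{4} \cdot 144 - 42\right) + 1002\right)^{2} = \left(\left(10 + 36 - 42\right) + 1002\right)^{2} = \left(4 + 1002\right)^{2} = 1006^{2} = 1012036$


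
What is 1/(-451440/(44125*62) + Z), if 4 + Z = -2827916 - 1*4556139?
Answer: -273575/2020093986069 ≈ -1.3543e-7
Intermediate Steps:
Z = -7384059 (Z = -4 + (-2827916 - 1*4556139) = -4 + (-2827916 - 4556139) = -4 - 7384055 = -7384059)
1/(-451440/(44125*62) + Z) = 1/(-451440/(44125*62) - 7384059) = 1/(-451440/2735750 - 7384059) = 1/(-451440*1/2735750 - 7384059) = 1/(-45144/273575 - 7384059) = 1/(-2020093986069/273575) = -273575/2020093986069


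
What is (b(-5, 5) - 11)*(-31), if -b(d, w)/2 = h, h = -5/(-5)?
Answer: 403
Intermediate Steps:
h = 1 (h = -5*(-1/5) = 1)
b(d, w) = -2 (b(d, w) = -2*1 = -2)
(b(-5, 5) - 11)*(-31) = (-2 - 11)*(-31) = -13*(-31) = 403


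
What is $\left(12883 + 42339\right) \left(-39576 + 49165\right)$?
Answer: $529523758$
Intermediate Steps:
$\left(12883 + 42339\right) \left(-39576 + 49165\right) = 55222 \cdot 9589 = 529523758$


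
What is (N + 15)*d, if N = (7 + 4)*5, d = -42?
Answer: -2940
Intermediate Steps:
N = 55 (N = 11*5 = 55)
(N + 15)*d = (55 + 15)*(-42) = 70*(-42) = -2940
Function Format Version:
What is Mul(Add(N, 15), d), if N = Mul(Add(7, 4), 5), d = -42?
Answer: -2940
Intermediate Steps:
N = 55 (N = Mul(11, 5) = 55)
Mul(Add(N, 15), d) = Mul(Add(55, 15), -42) = Mul(70, -42) = -2940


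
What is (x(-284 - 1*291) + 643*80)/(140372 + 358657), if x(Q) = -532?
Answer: 50908/499029 ≈ 0.10201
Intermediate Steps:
(x(-284 - 1*291) + 643*80)/(140372 + 358657) = (-532 + 643*80)/(140372 + 358657) = (-532 + 51440)/499029 = 50908*(1/499029) = 50908/499029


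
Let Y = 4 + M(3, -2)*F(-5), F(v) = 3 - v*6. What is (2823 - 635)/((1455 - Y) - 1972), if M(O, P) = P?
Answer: -2188/455 ≈ -4.8088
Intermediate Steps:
F(v) = 3 - 6*v
Y = -62 (Y = 4 - 2*(3 - 6*(-5)) = 4 - 2*(3 + 30) = 4 - 2*33 = 4 - 66 = -62)
(2823 - 635)/((1455 - Y) - 1972) = (2823 - 635)/((1455 - 1*(-62)) - 1972) = 2188/((1455 + 62) - 1972) = 2188/(1517 - 1972) = 2188/(-455) = 2188*(-1/455) = -2188/455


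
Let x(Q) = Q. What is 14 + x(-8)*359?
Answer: -2858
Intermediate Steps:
14 + x(-8)*359 = 14 - 8*359 = 14 - 2872 = -2858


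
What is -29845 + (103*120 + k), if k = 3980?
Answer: -13505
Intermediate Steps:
-29845 + (103*120 + k) = -29845 + (103*120 + 3980) = -29845 + (12360 + 3980) = -29845 + 16340 = -13505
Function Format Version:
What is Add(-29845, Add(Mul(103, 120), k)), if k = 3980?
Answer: -13505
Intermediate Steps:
Add(-29845, Add(Mul(103, 120), k)) = Add(-29845, Add(Mul(103, 120), 3980)) = Add(-29845, Add(12360, 3980)) = Add(-29845, 16340) = -13505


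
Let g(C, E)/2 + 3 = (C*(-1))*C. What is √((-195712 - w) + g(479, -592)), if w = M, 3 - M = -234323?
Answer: I*√888926 ≈ 942.83*I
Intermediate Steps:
M = 234326 (M = 3 - 1*(-234323) = 3 + 234323 = 234326)
g(C, E) = -6 - 2*C² (g(C, E) = -6 + 2*((C*(-1))*C) = -6 + 2*((-C)*C) = -6 + 2*(-C²) = -6 - 2*C²)
w = 234326
√((-195712 - w) + g(479, -592)) = √((-195712 - 1*234326) + (-6 - 2*479²)) = √((-195712 - 234326) + (-6 - 2*229441)) = √(-430038 + (-6 - 458882)) = √(-430038 - 458888) = √(-888926) = I*√888926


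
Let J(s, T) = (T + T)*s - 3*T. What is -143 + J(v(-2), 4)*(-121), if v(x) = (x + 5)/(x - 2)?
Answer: 2035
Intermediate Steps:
v(x) = (5 + x)/(-2 + x)
J(s, T) = -3*T + 2*T*s (J(s, T) = (2*T)*s - 3*T = 2*T*s - 3*T = -3*T + 2*T*s)
-143 + J(v(-2), 4)*(-121) = -143 + (4*(-3 + 2*((5 - 2)/(-2 - 2))))*(-121) = -143 + (4*(-3 + 2*(3/(-4))))*(-121) = -143 + (4*(-3 + 2*(-¼*3)))*(-121) = -143 + (4*(-3 + 2*(-¾)))*(-121) = -143 + (4*(-3 - 3/2))*(-121) = -143 + (4*(-9/2))*(-121) = -143 - 18*(-121) = -143 + 2178 = 2035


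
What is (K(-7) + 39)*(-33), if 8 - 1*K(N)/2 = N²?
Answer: 1419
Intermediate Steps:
K(N) = 16 - 2*N²
(K(-7) + 39)*(-33) = ((16 - 2*(-7)²) + 39)*(-33) = ((16 - 2*49) + 39)*(-33) = ((16 - 98) + 39)*(-33) = (-82 + 39)*(-33) = -43*(-33) = 1419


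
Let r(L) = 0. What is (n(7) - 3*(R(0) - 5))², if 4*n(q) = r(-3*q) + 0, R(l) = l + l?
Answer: 225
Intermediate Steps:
R(l) = 2*l
n(q) = 0 (n(q) = (0 + 0)/4 = (¼)*0 = 0)
(n(7) - 3*(R(0) - 5))² = (0 - 3*(2*0 - 5))² = (0 - 3*(0 - 5))² = (0 - 3*(-5))² = (0 + 15)² = 15² = 225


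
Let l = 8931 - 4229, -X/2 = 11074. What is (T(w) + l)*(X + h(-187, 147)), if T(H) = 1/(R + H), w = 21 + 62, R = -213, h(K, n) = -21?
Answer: -13551000771/130 ≈ -1.0424e+8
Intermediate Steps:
X = -22148 (X = -2*11074 = -22148)
l = 4702
w = 83
T(H) = 1/(-213 + H)
(T(w) + l)*(X + h(-187, 147)) = (1/(-213 + 83) + 4702)*(-22148 - 21) = (1/(-130) + 4702)*(-22169) = (-1/130 + 4702)*(-22169) = (611259/130)*(-22169) = -13551000771/130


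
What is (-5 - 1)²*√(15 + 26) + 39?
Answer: 39 + 36*√41 ≈ 269.51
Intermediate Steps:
(-5 - 1)²*√(15 + 26) + 39 = (-6)²*√41 + 39 = 36*√41 + 39 = 39 + 36*√41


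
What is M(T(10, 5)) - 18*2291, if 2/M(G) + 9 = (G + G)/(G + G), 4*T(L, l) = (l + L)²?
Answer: -164953/4 ≈ -41238.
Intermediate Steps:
T(L, l) = (L + l)²/4 (T(L, l) = (l + L)²/4 = (L + l)²/4)
M(G) = -¼ (M(G) = 2/(-9 + (G + G)/(G + G)) = 2/(-9 + (2*G)/((2*G))) = 2/(-9 + (2*G)*(1/(2*G))) = 2/(-9 + 1) = 2/(-8) = 2*(-⅛) = -¼)
M(T(10, 5)) - 18*2291 = -¼ - 18*2291 = -¼ - 41238 = -164953/4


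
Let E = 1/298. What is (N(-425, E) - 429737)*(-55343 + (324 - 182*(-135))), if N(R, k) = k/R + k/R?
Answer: 828611545671174/63325 ≈ 1.3085e+10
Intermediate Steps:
E = 1/298 ≈ 0.0033557
N(R, k) = 2*k/R
(N(-425, E) - 429737)*(-55343 + (324 - 182*(-135))) = (2*(1/298)/(-425) - 429737)*(-55343 + (324 - 182*(-135))) = (2*(1/298)*(-1/425) - 429737)*(-55343 + (324 + 24570)) = (-1/63325 - 429737)*(-55343 + 24894) = -27213095526/63325*(-30449) = 828611545671174/63325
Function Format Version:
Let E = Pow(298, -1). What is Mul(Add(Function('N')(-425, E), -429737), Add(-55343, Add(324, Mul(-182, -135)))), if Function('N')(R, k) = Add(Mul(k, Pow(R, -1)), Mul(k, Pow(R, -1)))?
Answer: Rational(828611545671174, 63325) ≈ 1.3085e+10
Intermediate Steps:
E = Rational(1, 298) ≈ 0.0033557
Function('N')(R, k) = Mul(2, k, Pow(R, -1))
Mul(Add(Function('N')(-425, E), -429737), Add(-55343, Add(324, Mul(-182, -135)))) = Mul(Add(Mul(2, Rational(1, 298), Pow(-425, -1)), -429737), Add(-55343, Add(324, Mul(-182, -135)))) = Mul(Add(Mul(2, Rational(1, 298), Rational(-1, 425)), -429737), Add(-55343, Add(324, 24570))) = Mul(Add(Rational(-1, 63325), -429737), Add(-55343, 24894)) = Mul(Rational(-27213095526, 63325), -30449) = Rational(828611545671174, 63325)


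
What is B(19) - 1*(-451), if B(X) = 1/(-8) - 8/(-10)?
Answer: 18067/40 ≈ 451.67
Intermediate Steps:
B(X) = 27/40 (B(X) = 1*(-⅛) - 8*(-⅒) = -⅛ + ⅘ = 27/40)
B(19) - 1*(-451) = 27/40 - 1*(-451) = 27/40 + 451 = 18067/40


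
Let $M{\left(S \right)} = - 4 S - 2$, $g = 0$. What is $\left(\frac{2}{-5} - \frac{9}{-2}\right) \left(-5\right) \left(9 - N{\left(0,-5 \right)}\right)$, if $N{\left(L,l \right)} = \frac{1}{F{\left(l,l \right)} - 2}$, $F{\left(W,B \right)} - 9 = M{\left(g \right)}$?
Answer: $- \frac{902}{5} \approx -180.4$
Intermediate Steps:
$M{\left(S \right)} = -2 - 4 S$
$F{\left(W,B \right)} = 7$ ($F{\left(W,B \right)} = 9 - 2 = 7$)
$N{\left(L,l \right)} = \frac{1}{5}$ ($N{\left(L,l \right)} = \frac{1}{7 - 2} = \frac{1}{5}$)
$\left(\frac{2}{-5} - \frac{9}{-2}\right) \left(-5\right) \left(9 - N{\left(0,-5 \right)}\right) = \left(\frac{2}{-5} - \frac{9}{-2}\right) \left(-5\right) \left(9 - \frac{1}{5}\right) = \left(2 \left(- \frac{1}{5}\right) - - \frac{9}{2}\right) \left(-5\right) \left(9 - \frac{1}{5}\right) = \left(- \frac{2}{5} + \frac{9}{2}\right) \left(-5\right) \frac{44}{5} = \frac{41}{10} \left(-5\right) \frac{44}{5} = \left(- \frac{41}{2}\right) \frac{44}{5} = - \frac{902}{5}$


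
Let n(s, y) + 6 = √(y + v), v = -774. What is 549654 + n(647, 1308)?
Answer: 549648 + √534 ≈ 5.4967e+5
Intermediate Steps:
n(s, y) = -6 + √(-774 + y) (n(s, y) = -6 + √(y - 774) = -6 + √(-774 + y))
549654 + n(647, 1308) = 549654 + (-6 + √(-774 + 1308)) = 549654 + (-6 + √534) = 549648 + √534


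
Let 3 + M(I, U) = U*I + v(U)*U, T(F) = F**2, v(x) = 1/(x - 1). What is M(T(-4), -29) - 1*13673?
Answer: -424171/30 ≈ -14139.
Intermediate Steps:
v(x) = 1/(-1 + x)
M(I, U) = -3 + I*U + U/(-1 + U) (M(I, U) = -3 + (U*I + U/(-1 + U)) = -3 + (I*U + U/(-1 + U)) = -3 + I*U + U/(-1 + U))
M(T(-4), -29) - 1*13673 = (-29 + (-1 - 29)*(-3 + (-4)**2*(-29)))/(-1 - 29) - 1*13673 = (-29 - 30*(-3 + 16*(-29)))/(-30) - 13673 = -(-29 - 30*(-3 - 464))/30 - 13673 = -(-29 - 30*(-467))/30 - 13673 = -(-29 + 14010)/30 - 13673 = -1/30*13981 - 13673 = -13981/30 - 13673 = -424171/30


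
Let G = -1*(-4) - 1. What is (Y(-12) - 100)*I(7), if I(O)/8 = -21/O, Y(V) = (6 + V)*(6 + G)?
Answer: 3696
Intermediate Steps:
G = 3 (G = 4 - 1 = 3)
Y(V) = 54 + 9*V (Y(V) = (6 + V)*(6 + 3) = (6 + V)*9 = 54 + 9*V)
I(O) = -168/O (I(O) = 8*(-21/O) = -168/O)
(Y(-12) - 100)*I(7) = ((54 + 9*(-12)) - 100)*(-168/7) = ((54 - 108) - 100)*(-168*⅐) = (-54 - 100)*(-24) = -154*(-24) = 3696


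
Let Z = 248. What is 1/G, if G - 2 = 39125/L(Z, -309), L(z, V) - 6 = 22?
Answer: 28/39181 ≈ 0.00071463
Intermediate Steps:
L(z, V) = 28 (L(z, V) = 6 + 22 = 28)
G = 39181/28 (G = 2 + 39125/28 = 39181/28 ≈ 1399.3)
1/G = 1/(39181/28) = 28/39181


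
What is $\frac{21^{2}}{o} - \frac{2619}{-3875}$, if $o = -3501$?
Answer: $\frac{828916}{1507375} \approx 0.54991$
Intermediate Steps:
$\frac{21^{2}}{o} - \frac{2619}{-3875} = \frac{21^{2}}{-3501} - \frac{2619}{-3875} = 441 \left(- \frac{1}{3501}\right) - - \frac{2619}{3875} = - \frac{49}{389} + \frac{2619}{3875} = \frac{828916}{1507375}$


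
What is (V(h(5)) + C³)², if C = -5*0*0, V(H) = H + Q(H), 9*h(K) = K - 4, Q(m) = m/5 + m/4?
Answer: 841/32400 ≈ 0.025957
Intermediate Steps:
Q(m) = 9*m/20 (Q(m) = m*(⅕) + m*(¼) = m/5 + m/4 = 9*m/20)
h(K) = -4/9 + K/9 (h(K) = (K - 4)/9 = (-4 + K)/9 = -4/9 + K/9)
V(H) = 29*H/20 (V(H) = H + 9*H/20 = 29*H/20)
C = 0 (C = 0*0 = 0)
(V(h(5)) + C³)² = (29*(-4/9 + (⅑)*5)/20 + 0³)² = (29*(-4/9 + 5/9)/20 + 0)² = ((29/20)*(⅑) + 0)² = (29/180 + 0)² = (29/180)² = 841/32400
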